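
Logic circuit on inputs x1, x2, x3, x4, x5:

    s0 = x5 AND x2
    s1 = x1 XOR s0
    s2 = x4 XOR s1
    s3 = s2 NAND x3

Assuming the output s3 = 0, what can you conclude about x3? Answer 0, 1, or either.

s3 = s2 NAND x3 must be 0, so both s2 = 1 and x3 = 1.
Every assignment with s3 = 0 has x3 = 1; there are 8 such assignment(s).

1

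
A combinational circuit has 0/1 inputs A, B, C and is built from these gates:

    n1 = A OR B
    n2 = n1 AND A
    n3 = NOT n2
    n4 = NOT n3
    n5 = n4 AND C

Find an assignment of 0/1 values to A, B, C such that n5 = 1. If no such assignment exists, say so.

A=1, B=0, C=1

n5 = n4 AND C must be 1, so both n4 = 1 and C = 1.
n4 = NOT n3 must be 1, so n3 = 0.
Check with A=1, B=0, C=1:
n1 = A OR B = 1 OR 0 = 1
n2 = n1 AND A = 1 AND 1 = 1
n3 = NOT n2 = NOT 1 = 0
n4 = NOT n3 = NOT 0 = 1
n5 = n4 AND C = 1 AND 1 = 1
So n5 = 1 as required.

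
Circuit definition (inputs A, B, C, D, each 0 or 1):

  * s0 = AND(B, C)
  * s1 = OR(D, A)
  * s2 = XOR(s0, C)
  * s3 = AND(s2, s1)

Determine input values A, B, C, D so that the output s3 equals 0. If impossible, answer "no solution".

Check with A=1 B=1 C=0 D=1:
s0 = AND(B, C) = AND(1, 0) = 0
s1 = OR(D, A) = OR(1, 1) = 1
s2 = XOR(s0, C) = XOR(0, 0) = 0
s3 = AND(s2, s1) = AND(0, 1) = 0
So s3 = 0 as required.

A=1 B=1 C=0 D=1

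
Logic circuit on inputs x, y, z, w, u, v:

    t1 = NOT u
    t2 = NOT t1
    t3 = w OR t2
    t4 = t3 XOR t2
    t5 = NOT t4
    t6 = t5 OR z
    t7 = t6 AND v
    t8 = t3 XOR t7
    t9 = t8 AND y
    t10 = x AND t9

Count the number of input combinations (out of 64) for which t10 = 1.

9

t10 = x AND t9 must be 1, so both x = 1 and t9 = 1.
t9 = t8 AND y must be 1, so both t8 = 1 and y = 1.
Enumerating the 64 input combinations, 9 give t10 = 1 and 55 give t10 = 0.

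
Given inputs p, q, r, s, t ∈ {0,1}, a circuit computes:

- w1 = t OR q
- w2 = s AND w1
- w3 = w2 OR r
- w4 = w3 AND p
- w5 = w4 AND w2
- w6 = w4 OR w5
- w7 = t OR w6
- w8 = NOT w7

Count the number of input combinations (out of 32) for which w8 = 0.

w8 = NOT w7 must be 0, so w7 = 1.
w7 = t OR w6 must be 1, so at least one of t, w6 is 1.
Enumerating the 32 input combinations, 21 give w8 = 0 and 11 give w8 = 1.

21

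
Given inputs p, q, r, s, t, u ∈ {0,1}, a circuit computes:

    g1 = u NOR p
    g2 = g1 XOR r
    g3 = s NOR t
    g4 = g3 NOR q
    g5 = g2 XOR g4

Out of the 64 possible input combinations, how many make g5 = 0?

g5 = g2 XOR g4 must be 0, so g2 and g4 are equal.
Enumerating the 64 input combinations, 32 give g5 = 0 and 32 give g5 = 1.

32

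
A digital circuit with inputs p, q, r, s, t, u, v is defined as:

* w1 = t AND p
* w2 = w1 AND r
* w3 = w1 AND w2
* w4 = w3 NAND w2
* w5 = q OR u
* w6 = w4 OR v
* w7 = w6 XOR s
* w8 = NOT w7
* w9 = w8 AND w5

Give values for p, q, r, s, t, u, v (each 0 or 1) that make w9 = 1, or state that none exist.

p=1, q=1, r=1, s=1, t=0, u=1, v=1

w9 = w8 AND w5 must be 1, so both w8 = 1 and w5 = 1.
w8 = NOT w7 must be 1, so w7 = 0.
Check with p=1, q=1, r=1, s=1, t=0, u=1, v=1:
w1 = t AND p = 0 AND 1 = 0
w2 = w1 AND r = 0 AND 1 = 0
w3 = w1 AND w2 = 0 AND 0 = 0
w4 = w3 NAND w2 = 0 NAND 0 = 1
w5 = q OR u = 1 OR 1 = 1
w6 = w4 OR v = 1 OR 1 = 1
w7 = w6 XOR s = 1 XOR 1 = 0
w8 = NOT w7 = NOT 0 = 1
w9 = w8 AND w5 = 1 AND 1 = 1
So w9 = 1 as required.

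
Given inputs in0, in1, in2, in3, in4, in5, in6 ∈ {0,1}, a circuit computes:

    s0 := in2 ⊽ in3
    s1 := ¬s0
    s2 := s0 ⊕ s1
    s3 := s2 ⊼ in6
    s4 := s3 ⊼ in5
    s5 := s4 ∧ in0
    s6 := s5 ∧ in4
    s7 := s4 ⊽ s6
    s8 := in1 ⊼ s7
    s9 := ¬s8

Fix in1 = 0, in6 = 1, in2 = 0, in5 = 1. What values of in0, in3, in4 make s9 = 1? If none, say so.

no solution exists

With in1 = 0, in6 = 1, in2 = 0, in5 = 1 fixed, none of the 8 settings of in0, in3, in4 give s9 = 1.
For example, with in0=1, in3=0, in4=0:
s0 = in2 ⊽ in3 = 0 ⊽ 0 = 1
s1 = ¬s0 = ¬1 = 0
s2 = s0 ⊕ s1 = 1 ⊕ 0 = 1
s3 = s2 ⊼ in6 = 1 ⊼ 1 = 0
s4 = s3 ⊼ in5 = 0 ⊼ 1 = 1
s5 = s4 ∧ in0 = 1 ∧ 1 = 1
s6 = s5 ∧ in4 = 1 ∧ 0 = 0
s7 = s4 ⊽ s6 = 1 ⊽ 0 = 0
s8 = in1 ⊼ s7 = 0 ⊼ 0 = 1
s9 = ¬s8 = ¬1 = 0
giving s9 = 0 ≠ 1.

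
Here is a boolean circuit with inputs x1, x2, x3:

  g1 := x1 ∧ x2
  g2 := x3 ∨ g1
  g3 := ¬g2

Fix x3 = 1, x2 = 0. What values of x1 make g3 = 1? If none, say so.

no solution exists

With x3 = 1, x2 = 0 fixed, none of the 2 settings of x1 give g3 = 1.
For example, with x1=0:
g1 = x1 ∧ x2 = 0 ∧ 0 = 0
g2 = x3 ∨ g1 = 1 ∨ 0 = 1
g3 = ¬g2 = ¬1 = 0
giving g3 = 0 ≠ 1.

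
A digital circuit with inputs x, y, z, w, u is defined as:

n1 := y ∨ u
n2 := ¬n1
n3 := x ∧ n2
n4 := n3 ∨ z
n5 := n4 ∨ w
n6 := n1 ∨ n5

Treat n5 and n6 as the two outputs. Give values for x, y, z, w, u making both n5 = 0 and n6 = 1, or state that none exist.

Check with x=0, y=1, z=0, w=0, u=0:
n1 = y ∨ u = 1 ∨ 0 = 1
n2 = ¬n1 = ¬1 = 0
n3 = x ∧ n2 = 0 ∧ 0 = 0
n4 = n3 ∨ z = 0 ∨ 0 = 0
n5 = n4 ∨ w = 0 ∨ 0 = 0
n6 = n1 ∨ n5 = 1 ∨ 0 = 1
So n5 = 0 and n6 = 1.

x=0, y=1, z=0, w=0, u=0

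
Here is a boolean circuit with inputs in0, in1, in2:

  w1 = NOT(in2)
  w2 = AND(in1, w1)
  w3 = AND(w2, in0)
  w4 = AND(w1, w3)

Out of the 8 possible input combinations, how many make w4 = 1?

w4 = AND(w1, w3) must be 1, so both w1 = 1 and w3 = 1.
w1 = NOT(in2) must be 1, so in2 = 0.
Enumerating the 8 input combinations, 1 give w4 = 1 and 7 give w4 = 0.

1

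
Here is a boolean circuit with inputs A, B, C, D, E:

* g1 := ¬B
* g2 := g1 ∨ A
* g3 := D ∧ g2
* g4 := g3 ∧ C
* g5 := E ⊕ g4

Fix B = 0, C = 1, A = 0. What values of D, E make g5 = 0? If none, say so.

g5 = E ⊕ g4 must be 0, so E and g4 are equal.
Check with B = 0, C = 1, A = 0 and D=1, E=1:
g1 = ¬B = ¬0 = 1
g2 = g1 ∨ A = 1 ∨ 0 = 1
g3 = D ∧ g2 = 1 ∧ 1 = 1
g4 = g3 ∧ C = 1 ∧ 1 = 1
g5 = E ⊕ g4 = 1 ⊕ 1 = 0
So g5 = 0.

D=1, E=1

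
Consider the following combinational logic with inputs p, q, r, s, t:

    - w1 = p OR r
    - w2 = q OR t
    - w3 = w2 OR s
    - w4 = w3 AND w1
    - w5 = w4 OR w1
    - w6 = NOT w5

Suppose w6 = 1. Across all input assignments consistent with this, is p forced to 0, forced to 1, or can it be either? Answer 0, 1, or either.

w6 = NOT w5 must be 1, so w5 = 0.
Every assignment with w6 = 1 has p = 0; there are 8 such assignment(s).

0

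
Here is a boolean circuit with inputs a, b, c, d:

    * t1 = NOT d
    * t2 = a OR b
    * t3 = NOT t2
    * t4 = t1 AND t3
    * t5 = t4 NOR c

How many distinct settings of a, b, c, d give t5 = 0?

t5 = t4 NOR c must be 0, so at least one of t4, c is 1.
Enumerating the 16 input combinations, 9 give t5 = 0 and 7 give t5 = 1.

9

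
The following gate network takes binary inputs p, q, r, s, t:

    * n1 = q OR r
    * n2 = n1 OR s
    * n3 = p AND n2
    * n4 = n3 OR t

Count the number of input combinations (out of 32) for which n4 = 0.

9

n4 = n3 OR t must be 0, so both n3 = 0 and t = 0.
n3 = p AND n2 must be 0, so at least one of p, n2 is 0.
Enumerating the 32 input combinations, 9 give n4 = 0 and 23 give n4 = 1.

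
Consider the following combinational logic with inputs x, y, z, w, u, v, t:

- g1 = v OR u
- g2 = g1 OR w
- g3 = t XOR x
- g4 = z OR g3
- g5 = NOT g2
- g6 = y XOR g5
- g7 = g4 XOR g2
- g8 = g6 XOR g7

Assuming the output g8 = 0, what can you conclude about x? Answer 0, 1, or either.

either

Both values of x occur among assignments with g8 = 0:
  x=0: x=0, y=0, z=0, w=0, u=0, v=0, t=1
  x=1: x=1, y=0, z=0, w=0, u=0, v=0, t=0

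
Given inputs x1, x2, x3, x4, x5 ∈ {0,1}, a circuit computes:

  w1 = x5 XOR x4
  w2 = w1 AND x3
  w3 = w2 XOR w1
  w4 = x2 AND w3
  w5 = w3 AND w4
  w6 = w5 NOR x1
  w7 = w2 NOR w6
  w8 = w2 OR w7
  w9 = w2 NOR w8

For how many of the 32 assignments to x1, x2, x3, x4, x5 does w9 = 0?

w9 = w2 NOR w8 must be 0, so at least one of w2, w8 is 1.
Enumerating the 32 input combinations, 22 give w9 = 0 and 10 give w9 = 1.

22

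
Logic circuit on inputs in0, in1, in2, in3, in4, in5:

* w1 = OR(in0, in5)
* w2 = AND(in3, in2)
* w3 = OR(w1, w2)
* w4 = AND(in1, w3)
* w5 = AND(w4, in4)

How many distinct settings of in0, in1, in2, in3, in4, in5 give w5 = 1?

13

w5 = AND(w4, in4) must be 1, so both w4 = 1 and in4 = 1.
w4 = AND(in1, w3) must be 1, so both in1 = 1 and w3 = 1.
w3 = OR(w1, w2) must be 1, so at least one of w1, w2 is 1.
Enumerating the 64 input combinations, 13 give w5 = 1 and 51 give w5 = 0.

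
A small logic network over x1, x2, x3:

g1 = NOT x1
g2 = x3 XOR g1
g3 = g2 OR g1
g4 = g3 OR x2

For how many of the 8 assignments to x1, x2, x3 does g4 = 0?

g4 = g3 OR x2 must be 0, so both g3 = 0 and x2 = 0.
g3 = g2 OR g1 must be 0, so both g2 = 0 and g1 = 0.
g2 = x3 XOR g1 must be 0, so x3 and g1 are equal.
Satisfying assignments:
  x1=1, x2=0, x3=0

1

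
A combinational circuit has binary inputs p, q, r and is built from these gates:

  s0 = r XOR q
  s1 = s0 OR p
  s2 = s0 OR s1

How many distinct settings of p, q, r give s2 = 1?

s2 = s0 OR s1 must be 1, so at least one of s0, s1 is 1.
Satisfying assignments:
  p=0, q=0, r=1
  p=0, q=1, r=0
  p=1, q=0, r=0
  p=1, q=0, r=1
  p=1, q=1, r=0
  p=1, q=1, r=1

6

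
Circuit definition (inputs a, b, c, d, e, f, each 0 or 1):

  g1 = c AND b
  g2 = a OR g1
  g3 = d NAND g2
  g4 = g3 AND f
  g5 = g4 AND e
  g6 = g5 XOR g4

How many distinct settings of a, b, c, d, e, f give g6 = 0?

53

g6 = g5 XOR g4 must be 0, so g5 and g4 are equal.
Enumerating the 64 input combinations, 53 give g6 = 0 and 11 give g6 = 1.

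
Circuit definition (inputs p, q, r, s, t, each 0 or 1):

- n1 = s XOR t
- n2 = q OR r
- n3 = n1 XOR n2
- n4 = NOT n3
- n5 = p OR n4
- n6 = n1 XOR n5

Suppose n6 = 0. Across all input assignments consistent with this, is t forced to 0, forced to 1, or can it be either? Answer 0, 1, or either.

either

Both values of t occur among assignments with n6 = 0:
  t=0: p=0, q=0, r=1, s=0, t=0
  t=1: p=0, q=0, r=1, s=0, t=1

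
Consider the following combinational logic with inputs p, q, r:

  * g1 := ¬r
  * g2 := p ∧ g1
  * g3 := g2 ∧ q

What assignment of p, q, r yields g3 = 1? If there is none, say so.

p=1 q=1 r=0

g3 = g2 ∧ q must be 1, so both g2 = 1 and q = 1.
g2 = p ∧ g1 must be 1, so both p = 1 and g1 = 1.
g1 = ¬r must be 1, so r = 0.
Check with p=1 q=1 r=0:
g1 = ¬r = ¬0 = 1
g2 = p ∧ g1 = 1 ∧ 1 = 1
g3 = g2 ∧ q = 1 ∧ 1 = 1
So g3 = 1 as required.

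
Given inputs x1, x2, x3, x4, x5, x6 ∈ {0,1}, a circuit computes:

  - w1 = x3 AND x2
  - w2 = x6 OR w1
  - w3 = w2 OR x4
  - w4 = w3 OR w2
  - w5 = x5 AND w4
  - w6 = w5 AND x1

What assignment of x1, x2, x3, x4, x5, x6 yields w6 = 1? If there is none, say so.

x1=1 x2=0 x3=1 x4=1 x5=1 x6=1

w6 = w5 AND x1 must be 1, so both w5 = 1 and x1 = 1.
Check with x1=1 x2=0 x3=1 x4=1 x5=1 x6=1:
w1 = x3 AND x2 = 1 AND 0 = 0
w2 = x6 OR w1 = 1 OR 0 = 1
w3 = w2 OR x4 = 1 OR 1 = 1
w4 = w3 OR w2 = 1 OR 1 = 1
w5 = x5 AND w4 = 1 AND 1 = 1
w6 = w5 AND x1 = 1 AND 1 = 1
So w6 = 1 as required.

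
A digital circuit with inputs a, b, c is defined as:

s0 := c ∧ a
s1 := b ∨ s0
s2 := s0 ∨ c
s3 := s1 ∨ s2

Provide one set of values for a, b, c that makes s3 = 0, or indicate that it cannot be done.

s3 = s1 ∨ s2 must be 0, so both s1 = 0 and s2 = 0.
Check with a=1, b=0, c=0:
s0 = c ∧ a = 0 ∧ 1 = 0
s1 = b ∨ s0 = 0 ∨ 0 = 0
s2 = s0 ∨ c = 0 ∨ 0 = 0
s3 = s1 ∨ s2 = 0 ∨ 0 = 0
So s3 = 0 as required.

a=1, b=0, c=0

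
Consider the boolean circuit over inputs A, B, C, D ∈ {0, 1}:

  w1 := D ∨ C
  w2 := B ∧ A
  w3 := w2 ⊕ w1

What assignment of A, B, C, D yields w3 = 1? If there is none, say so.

w3 = w2 ⊕ w1 must be 1, so w2 and w1 differ.
Check with A=1 B=1 C=0 D=0:
w1 = D ∨ C = 0 ∨ 0 = 0
w2 = B ∧ A = 1 ∧ 1 = 1
w3 = w2 ⊕ w1 = 1 ⊕ 0 = 1
So w3 = 1 as required.

A=1 B=1 C=0 D=0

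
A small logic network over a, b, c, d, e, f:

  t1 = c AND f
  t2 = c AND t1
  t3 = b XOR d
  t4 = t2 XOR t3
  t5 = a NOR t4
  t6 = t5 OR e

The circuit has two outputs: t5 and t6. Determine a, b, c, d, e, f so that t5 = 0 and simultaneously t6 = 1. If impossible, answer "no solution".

a=0, b=1, c=1, d=0, e=1, f=0

Check with a=0, b=1, c=1, d=0, e=1, f=0:
t1 = c AND f = 1 AND 0 = 0
t2 = c AND t1 = 1 AND 0 = 0
t3 = b XOR d = 1 XOR 0 = 1
t4 = t2 XOR t3 = 0 XOR 1 = 1
t5 = a NOR t4 = 0 NOR 1 = 0
t6 = t5 OR e = 0 OR 1 = 1
So t5 = 0 and t6 = 1.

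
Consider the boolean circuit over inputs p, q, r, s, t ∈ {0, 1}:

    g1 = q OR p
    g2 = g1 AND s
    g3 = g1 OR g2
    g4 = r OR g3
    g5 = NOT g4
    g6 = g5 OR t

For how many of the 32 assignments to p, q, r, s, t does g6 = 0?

14

g6 = g5 OR t must be 0, so both g5 = 0 and t = 0.
Enumerating the 32 input combinations, 14 give g6 = 0 and 18 give g6 = 1.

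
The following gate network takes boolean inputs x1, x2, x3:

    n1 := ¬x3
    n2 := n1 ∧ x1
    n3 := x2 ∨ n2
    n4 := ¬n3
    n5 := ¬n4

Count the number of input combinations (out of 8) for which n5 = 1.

5

n5 = ¬n4 must be 1, so n4 = 0.
n4 = ¬n3 must be 0, so n3 = 1.
n3 = x2 ∨ n2 must be 1, so at least one of x2, n2 is 1.
Satisfying assignments:
  x1=0, x2=1, x3=0
  x1=0, x2=1, x3=1
  x1=1, x2=0, x3=0
  x1=1, x2=1, x3=0
  x1=1, x2=1, x3=1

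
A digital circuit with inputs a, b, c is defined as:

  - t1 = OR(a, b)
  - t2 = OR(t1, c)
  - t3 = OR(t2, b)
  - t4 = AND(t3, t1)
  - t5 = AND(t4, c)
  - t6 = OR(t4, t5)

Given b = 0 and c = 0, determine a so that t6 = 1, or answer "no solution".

t6 = OR(t4, t5) must be 1, so at least one of t4, t5 is 1.
Check with b = 0 and c = 0 and a=1:
t1 = OR(a, b) = OR(1, 0) = 1
t2 = OR(t1, c) = OR(1, 0) = 1
t3 = OR(t2, b) = OR(1, 0) = 1
t4 = AND(t3, t1) = AND(1, 1) = 1
t5 = AND(t4, c) = AND(1, 0) = 0
t6 = OR(t4, t5) = OR(1, 0) = 1
So t6 = 1.

a=1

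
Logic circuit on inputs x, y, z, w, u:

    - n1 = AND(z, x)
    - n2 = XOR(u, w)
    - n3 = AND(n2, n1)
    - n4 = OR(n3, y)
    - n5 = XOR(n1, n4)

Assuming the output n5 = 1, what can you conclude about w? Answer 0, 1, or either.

either

Both values of w occur among assignments with n5 = 1:
  w=0: x=0, y=1, z=0, w=0, u=0
  w=1: x=0, y=1, z=0, w=1, u=0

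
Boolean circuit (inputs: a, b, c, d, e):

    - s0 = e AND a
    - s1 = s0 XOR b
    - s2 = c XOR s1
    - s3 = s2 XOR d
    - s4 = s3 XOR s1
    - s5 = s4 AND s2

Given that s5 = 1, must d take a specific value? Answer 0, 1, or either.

either

Both values of d occur among assignments with s5 = 1:
  d=0: a=0, b=0, c=1, d=0, e=0
  d=1: a=0, b=1, c=0, d=1, e=0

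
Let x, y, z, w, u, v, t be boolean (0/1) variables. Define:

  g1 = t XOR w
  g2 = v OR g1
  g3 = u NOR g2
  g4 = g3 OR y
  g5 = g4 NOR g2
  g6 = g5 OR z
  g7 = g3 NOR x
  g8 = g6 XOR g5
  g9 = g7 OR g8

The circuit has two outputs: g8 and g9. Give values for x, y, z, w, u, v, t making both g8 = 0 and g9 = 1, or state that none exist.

Check with x=0, y=0, z=0, w=0, u=0, v=1, t=0:
g1 = t XOR w = 0 XOR 0 = 0
g2 = v OR g1 = 1 OR 0 = 1
g3 = u NOR g2 = 0 NOR 1 = 0
g4 = g3 OR y = 0 OR 0 = 0
g5 = g4 NOR g2 = 0 NOR 1 = 0
g6 = g5 OR z = 0 OR 0 = 0
g7 = g3 NOR x = 0 NOR 0 = 1
g8 = g6 XOR g5 = 0 XOR 0 = 0
g9 = g7 OR g8 = 1 OR 0 = 1
So g8 = 0 and g9 = 1.

x=0, y=0, z=0, w=0, u=0, v=1, t=0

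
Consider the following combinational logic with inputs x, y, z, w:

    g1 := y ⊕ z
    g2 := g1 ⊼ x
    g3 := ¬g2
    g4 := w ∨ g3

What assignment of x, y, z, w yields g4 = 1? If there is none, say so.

Check with x=1, y=1, z=1, w=1:
g1 = y ⊕ z = 1 ⊕ 1 = 0
g2 = g1 ⊼ x = 0 ⊼ 1 = 1
g3 = ¬g2 = ¬1 = 0
g4 = w ∨ g3 = 1 ∨ 0 = 1
So g4 = 1 as required.

x=1, y=1, z=1, w=1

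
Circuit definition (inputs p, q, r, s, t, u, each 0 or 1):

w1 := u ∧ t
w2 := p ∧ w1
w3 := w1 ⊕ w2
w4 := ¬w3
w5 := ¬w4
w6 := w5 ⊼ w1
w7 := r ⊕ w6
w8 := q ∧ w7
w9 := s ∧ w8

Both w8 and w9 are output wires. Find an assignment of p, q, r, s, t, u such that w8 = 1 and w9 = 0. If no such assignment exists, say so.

Check with p=0, q=1, r=0, s=0, t=0, u=1:
w1 = u ∧ t = 1 ∧ 0 = 0
w2 = p ∧ w1 = 0 ∧ 0 = 0
w3 = w1 ⊕ w2 = 0 ⊕ 0 = 0
w4 = ¬w3 = ¬0 = 1
w5 = ¬w4 = ¬1 = 0
w6 = w5 ⊼ w1 = 0 ⊼ 0 = 1
w7 = r ⊕ w6 = 0 ⊕ 1 = 1
w8 = q ∧ w7 = 1 ∧ 1 = 1
w9 = s ∧ w8 = 0 ∧ 1 = 0
So w8 = 1 and w9 = 0.

p=0, q=1, r=0, s=0, t=0, u=1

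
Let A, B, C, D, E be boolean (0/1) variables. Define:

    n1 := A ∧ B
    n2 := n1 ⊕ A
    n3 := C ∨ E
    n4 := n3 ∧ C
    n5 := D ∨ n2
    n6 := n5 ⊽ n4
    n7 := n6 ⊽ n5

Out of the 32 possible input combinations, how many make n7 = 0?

26

n7 = n6 ⊽ n5 must be 0, so at least one of n6, n5 is 1.
Enumerating the 32 input combinations, 26 give n7 = 0 and 6 give n7 = 1.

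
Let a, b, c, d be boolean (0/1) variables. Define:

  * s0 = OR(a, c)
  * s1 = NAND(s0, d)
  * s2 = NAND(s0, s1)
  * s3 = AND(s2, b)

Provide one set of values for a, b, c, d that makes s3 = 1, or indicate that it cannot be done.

a=1, b=1, c=0, d=1

s3 = AND(s2, b) must be 1, so both s2 = 1 and b = 1.
s2 = NAND(s0, s1) must be 1, so at least one of s0, s1 is 0.
Check with a=1, b=1, c=0, d=1:
s0 = OR(a, c) = OR(1, 0) = 1
s1 = NAND(s0, d) = NAND(1, 1) = 0
s2 = NAND(s0, s1) = NAND(1, 0) = 1
s3 = AND(s2, b) = AND(1, 1) = 1
So s3 = 1 as required.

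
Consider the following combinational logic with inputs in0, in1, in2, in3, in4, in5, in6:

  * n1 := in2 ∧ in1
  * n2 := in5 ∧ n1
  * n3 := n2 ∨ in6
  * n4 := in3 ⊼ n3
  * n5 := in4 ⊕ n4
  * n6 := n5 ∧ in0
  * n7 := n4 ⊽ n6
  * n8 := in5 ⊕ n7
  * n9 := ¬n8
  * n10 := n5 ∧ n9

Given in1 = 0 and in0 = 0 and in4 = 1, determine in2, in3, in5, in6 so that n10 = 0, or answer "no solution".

Check with in1 = 0 and in0 = 0 and in4 = 1 and in2=1, in3=0, in5=1, in6=1:
n1 = in2 ∧ in1 = 1 ∧ 0 = 0
n2 = in5 ∧ n1 = 1 ∧ 0 = 0
n3 = n2 ∨ in6 = 0 ∨ 1 = 1
n4 = in3 ⊼ n3 = 0 ⊼ 1 = 1
n5 = in4 ⊕ n4 = 1 ⊕ 1 = 0
n6 = n5 ∧ in0 = 0 ∧ 0 = 0
n7 = n4 ⊽ n6 = 1 ⊽ 0 = 0
n8 = in5 ⊕ n7 = 1 ⊕ 0 = 1
n9 = ¬n8 = ¬1 = 0
n10 = n5 ∧ n9 = 0 ∧ 0 = 0
So n10 = 0.

in2=1, in3=0, in5=1, in6=1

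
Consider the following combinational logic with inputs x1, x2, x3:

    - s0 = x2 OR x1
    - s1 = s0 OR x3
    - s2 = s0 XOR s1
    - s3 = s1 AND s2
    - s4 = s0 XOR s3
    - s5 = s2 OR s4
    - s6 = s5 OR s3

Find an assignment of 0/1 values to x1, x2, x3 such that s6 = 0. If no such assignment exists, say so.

x1=0, x2=0, x3=0

s6 = s5 OR s3 must be 0, so both s5 = 0 and s3 = 0.
s5 = s2 OR s4 must be 0, so both s2 = 0 and s4 = 0.
s3 = s1 AND s2 must be 0, so at least one of s1, s2 is 0.
Check with x1=0, x2=0, x3=0:
s0 = x2 OR x1 = 0 OR 0 = 0
s1 = s0 OR x3 = 0 OR 0 = 0
s2 = s0 XOR s1 = 0 XOR 0 = 0
s3 = s1 AND s2 = 0 AND 0 = 0
s4 = s0 XOR s3 = 0 XOR 0 = 0
s5 = s2 OR s4 = 0 OR 0 = 0
s6 = s5 OR s3 = 0 OR 0 = 0
So s6 = 0 as required.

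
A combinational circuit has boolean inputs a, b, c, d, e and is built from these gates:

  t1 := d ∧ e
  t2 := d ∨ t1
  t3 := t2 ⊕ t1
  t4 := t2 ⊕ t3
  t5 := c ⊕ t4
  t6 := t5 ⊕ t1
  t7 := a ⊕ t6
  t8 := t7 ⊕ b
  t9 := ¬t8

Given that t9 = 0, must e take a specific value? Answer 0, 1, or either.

Both values of e occur among assignments with t9 = 0:
  e=0: a=0, b=0, c=1, d=0, e=0
  e=1: a=0, b=0, c=1, d=0, e=1

either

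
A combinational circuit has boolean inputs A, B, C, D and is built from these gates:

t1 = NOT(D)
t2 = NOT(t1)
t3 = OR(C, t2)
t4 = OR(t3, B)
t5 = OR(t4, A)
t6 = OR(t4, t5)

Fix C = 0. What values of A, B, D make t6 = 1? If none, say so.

t6 = OR(t4, t5) must be 1, so at least one of t4, t5 is 1.
Check with C = 0 and A=1, B=1, D=1:
t1 = NOT(D) = NOT 1 = 0
t2 = NOT(t1) = NOT 0 = 1
t3 = OR(C, t2) = OR(0, 1) = 1
t4 = OR(t3, B) = OR(1, 1) = 1
t5 = OR(t4, A) = OR(1, 1) = 1
t6 = OR(t4, t5) = OR(1, 1) = 1
So t6 = 1.

A=1, B=1, D=1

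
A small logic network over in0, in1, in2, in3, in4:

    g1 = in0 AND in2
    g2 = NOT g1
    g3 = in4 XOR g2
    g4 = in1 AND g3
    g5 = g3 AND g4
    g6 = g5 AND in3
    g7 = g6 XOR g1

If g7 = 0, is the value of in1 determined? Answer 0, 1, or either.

either

Both values of in1 occur among assignments with g7 = 0:
  in1=0: in0=0, in1=0, in2=0, in3=0, in4=0
  in1=1: in0=0, in1=1, in2=0, in3=0, in4=0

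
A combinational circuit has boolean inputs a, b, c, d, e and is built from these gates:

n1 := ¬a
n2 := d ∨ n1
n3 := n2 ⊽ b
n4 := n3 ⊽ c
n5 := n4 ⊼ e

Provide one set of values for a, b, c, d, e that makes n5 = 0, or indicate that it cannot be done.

n5 = n4 ⊼ e must be 0, so both n4 = 1 and e = 1.
n4 = n3 ⊽ c must be 1, so both n3 = 0 and c = 0.
Check with a=1, b=1, c=0, d=0, e=1:
n1 = ¬a = ¬1 = 0
n2 = d ∨ n1 = 0 ∨ 0 = 0
n3 = n2 ⊽ b = 0 ⊽ 1 = 0
n4 = n3 ⊽ c = 0 ⊽ 0 = 1
n5 = n4 ⊼ e = 1 ⊼ 1 = 0
So n5 = 0 as required.

a=1, b=1, c=0, d=0, e=1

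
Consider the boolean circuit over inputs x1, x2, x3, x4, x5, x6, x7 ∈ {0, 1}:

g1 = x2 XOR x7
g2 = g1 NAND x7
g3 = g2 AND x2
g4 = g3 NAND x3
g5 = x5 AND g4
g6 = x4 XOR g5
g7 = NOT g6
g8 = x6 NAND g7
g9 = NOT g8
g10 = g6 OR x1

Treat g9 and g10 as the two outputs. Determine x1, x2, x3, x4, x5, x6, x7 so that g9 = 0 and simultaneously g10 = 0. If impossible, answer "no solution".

Check with x1=0, x2=0, x3=0, x4=1, x5=1, x6=0, x7=1:
g1 = x2 XOR x7 = 0 XOR 1 = 1
g2 = g1 NAND x7 = 1 NAND 1 = 0
g3 = g2 AND x2 = 0 AND 0 = 0
g4 = g3 NAND x3 = 0 NAND 0 = 1
g5 = x5 AND g4 = 1 AND 1 = 1
g6 = x4 XOR g5 = 1 XOR 1 = 0
g7 = NOT g6 = NOT 0 = 1
g8 = x6 NAND g7 = 0 NAND 1 = 1
g9 = NOT g8 = NOT 1 = 0
g10 = g6 OR x1 = 0 OR 0 = 0
So g9 = 0 and g10 = 0.

x1=0, x2=0, x3=0, x4=1, x5=1, x6=0, x7=1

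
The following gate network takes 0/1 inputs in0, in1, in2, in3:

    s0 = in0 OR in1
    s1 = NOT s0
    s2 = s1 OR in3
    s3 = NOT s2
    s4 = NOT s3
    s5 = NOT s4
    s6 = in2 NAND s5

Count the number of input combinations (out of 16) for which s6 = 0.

3

s6 = in2 NAND s5 must be 0, so both in2 = 1 and s5 = 1.
Satisfying assignments:
  in0=0, in1=1, in2=1, in3=0
  in0=1, in1=0, in2=1, in3=0
  in0=1, in1=1, in2=1, in3=0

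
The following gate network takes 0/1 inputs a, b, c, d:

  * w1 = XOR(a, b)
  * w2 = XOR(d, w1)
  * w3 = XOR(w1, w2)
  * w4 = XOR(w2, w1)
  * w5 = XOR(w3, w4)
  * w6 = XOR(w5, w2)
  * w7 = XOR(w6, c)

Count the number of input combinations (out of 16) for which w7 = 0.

8

w7 = XOR(w6, c) must be 0, so w6 and c are equal.
Enumerating the 16 input combinations, 8 give w7 = 0 and 8 give w7 = 1.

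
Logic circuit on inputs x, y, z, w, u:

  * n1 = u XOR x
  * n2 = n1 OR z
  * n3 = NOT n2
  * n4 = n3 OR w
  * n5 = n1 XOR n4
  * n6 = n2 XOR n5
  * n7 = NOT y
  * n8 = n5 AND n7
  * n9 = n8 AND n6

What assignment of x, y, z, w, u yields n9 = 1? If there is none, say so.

x=1, y=0, z=0, w=0, u=1

n9 = n8 AND n6 must be 1, so both n8 = 1 and n6 = 1.
Check with x=1, y=0, z=0, w=0, u=1:
n1 = u XOR x = 1 XOR 1 = 0
n2 = n1 OR z = 0 OR 0 = 0
n3 = NOT n2 = NOT 0 = 1
n4 = n3 OR w = 1 OR 0 = 1
n5 = n1 XOR n4 = 0 XOR 1 = 1
n6 = n2 XOR n5 = 0 XOR 1 = 1
n7 = NOT y = NOT 0 = 1
n8 = n5 AND n7 = 1 AND 1 = 1
n9 = n8 AND n6 = 1 AND 1 = 1
So n9 = 1 as required.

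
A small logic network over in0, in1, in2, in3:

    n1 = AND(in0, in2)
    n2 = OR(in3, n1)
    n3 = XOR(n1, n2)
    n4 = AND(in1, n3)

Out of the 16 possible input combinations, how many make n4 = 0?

13

n4 = AND(in1, n3) must be 0, so at least one of in1, n3 is 0.
Enumerating the 16 input combinations, 13 give n4 = 0 and 3 give n4 = 1.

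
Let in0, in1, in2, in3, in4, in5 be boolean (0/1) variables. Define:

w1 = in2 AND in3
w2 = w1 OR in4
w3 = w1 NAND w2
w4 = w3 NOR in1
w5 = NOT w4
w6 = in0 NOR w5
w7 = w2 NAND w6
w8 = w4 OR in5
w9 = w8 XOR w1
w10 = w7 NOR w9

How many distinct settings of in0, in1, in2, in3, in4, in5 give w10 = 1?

w10 = w7 NOR w9 must be 1, so both w7 = 0 and w9 = 0.
w7 = w2 NAND w6 must be 0, so both w2 = 1 and w6 = 1.
Satisfying assignments:
  in0=0, in1=0, in2=1, in3=1, in4=0, in5=0
  in0=0, in1=0, in2=1, in3=1, in4=0, in5=1
  in0=0, in1=0, in2=1, in3=1, in4=1, in5=0
  in0=0, in1=0, in2=1, in3=1, in4=1, in5=1

4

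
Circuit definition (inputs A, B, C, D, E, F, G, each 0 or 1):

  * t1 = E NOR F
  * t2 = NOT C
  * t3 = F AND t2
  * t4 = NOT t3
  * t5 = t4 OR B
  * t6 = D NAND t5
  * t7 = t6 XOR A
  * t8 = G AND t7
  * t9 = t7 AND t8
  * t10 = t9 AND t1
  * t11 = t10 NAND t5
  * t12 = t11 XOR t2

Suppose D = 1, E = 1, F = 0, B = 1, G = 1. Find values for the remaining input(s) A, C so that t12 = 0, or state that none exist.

A=0, C=0

t12 = t11 XOR t2 must be 0, so t11 and t2 are equal.
Check with D = 1, E = 1, F = 0, B = 1, G = 1 and A=0, C=0:
t1 = E NOR F = 1 NOR 0 = 0
t2 = NOT C = NOT 0 = 1
t3 = F AND t2 = 0 AND 1 = 0
t4 = NOT t3 = NOT 0 = 1
t5 = t4 OR B = 1 OR 1 = 1
t6 = D NAND t5 = 1 NAND 1 = 0
t7 = t6 XOR A = 0 XOR 0 = 0
t8 = G AND t7 = 1 AND 0 = 0
t9 = t7 AND t8 = 0 AND 0 = 0
t10 = t9 AND t1 = 0 AND 0 = 0
t11 = t10 NAND t5 = 0 NAND 1 = 1
t12 = t11 XOR t2 = 1 XOR 1 = 0
So t12 = 0.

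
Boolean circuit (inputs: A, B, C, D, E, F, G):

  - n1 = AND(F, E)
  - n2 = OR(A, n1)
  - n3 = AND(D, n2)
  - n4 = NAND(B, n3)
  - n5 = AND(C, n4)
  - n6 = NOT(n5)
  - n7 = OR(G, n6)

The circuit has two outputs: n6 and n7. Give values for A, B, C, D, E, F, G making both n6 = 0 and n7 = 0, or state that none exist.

Check with A=0 B=0 C=1 D=0 E=1 F=1 G=0:
n1 = AND(F, E) = AND(1, 1) = 1
n2 = OR(A, n1) = OR(0, 1) = 1
n3 = AND(D, n2) = AND(0, 1) = 0
n4 = NAND(B, n3) = NAND(0, 0) = 1
n5 = AND(C, n4) = AND(1, 1) = 1
n6 = NOT(n5) = NOT 1 = 0
n7 = OR(G, n6) = OR(0, 0) = 0
So n6 = 0 and n7 = 0.

A=0 B=0 C=1 D=0 E=1 F=1 G=0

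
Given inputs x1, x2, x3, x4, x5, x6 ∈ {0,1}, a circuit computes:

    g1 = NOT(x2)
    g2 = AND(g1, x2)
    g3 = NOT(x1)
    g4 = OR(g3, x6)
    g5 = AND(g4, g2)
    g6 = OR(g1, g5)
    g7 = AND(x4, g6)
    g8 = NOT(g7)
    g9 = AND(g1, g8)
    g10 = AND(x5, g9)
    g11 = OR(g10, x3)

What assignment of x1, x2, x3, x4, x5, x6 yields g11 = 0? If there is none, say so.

x1=0 x2=1 x3=0 x4=1 x5=0 x6=1

g11 = OR(g10, x3) must be 0, so both g10 = 0 and x3 = 0.
g10 = AND(x5, g9) must be 0, so at least one of x5, g9 is 0.
Check with x1=0 x2=1 x3=0 x4=1 x5=0 x6=1:
g1 = NOT(x2) = NOT 1 = 0
g2 = AND(g1, x2) = AND(0, 1) = 0
g3 = NOT(x1) = NOT 0 = 1
g4 = OR(g3, x6) = OR(1, 1) = 1
g5 = AND(g4, g2) = AND(1, 0) = 0
g6 = OR(g1, g5) = OR(0, 0) = 0
g7 = AND(x4, g6) = AND(1, 0) = 0
g8 = NOT(g7) = NOT 0 = 1
g9 = AND(g1, g8) = AND(0, 1) = 0
g10 = AND(x5, g9) = AND(0, 0) = 0
g11 = OR(g10, x3) = OR(0, 0) = 0
So g11 = 0 as required.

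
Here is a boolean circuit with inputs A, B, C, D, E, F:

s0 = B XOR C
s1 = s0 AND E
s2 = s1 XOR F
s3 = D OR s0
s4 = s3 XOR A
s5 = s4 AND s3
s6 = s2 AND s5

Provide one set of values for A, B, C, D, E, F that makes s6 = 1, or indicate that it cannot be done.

A=0, B=0, C=0, D=1, E=1, F=1

s6 = s2 AND s5 must be 1, so both s2 = 1 and s5 = 1.
s2 = s1 XOR F must be 1, so s1 and F differ.
s5 = s4 AND s3 must be 1, so both s4 = 1 and s3 = 1.
Check with A=0, B=0, C=0, D=1, E=1, F=1:
s0 = B XOR C = 0 XOR 0 = 0
s1 = s0 AND E = 0 AND 1 = 0
s2 = s1 XOR F = 0 XOR 1 = 1
s3 = D OR s0 = 1 OR 0 = 1
s4 = s3 XOR A = 1 XOR 0 = 1
s5 = s4 AND s3 = 1 AND 1 = 1
s6 = s2 AND s5 = 1 AND 1 = 1
So s6 = 1 as required.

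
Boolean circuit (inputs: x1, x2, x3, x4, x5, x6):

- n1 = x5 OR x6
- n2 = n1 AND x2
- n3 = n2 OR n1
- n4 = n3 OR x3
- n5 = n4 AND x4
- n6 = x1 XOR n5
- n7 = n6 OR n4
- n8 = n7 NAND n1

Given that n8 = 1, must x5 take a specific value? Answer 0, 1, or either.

n8 = n7 NAND n1 must be 1, so at least one of n7, n1 is 0.
Every assignment with n8 = 1 has x5 = 0; there are 16 such assignment(s).

0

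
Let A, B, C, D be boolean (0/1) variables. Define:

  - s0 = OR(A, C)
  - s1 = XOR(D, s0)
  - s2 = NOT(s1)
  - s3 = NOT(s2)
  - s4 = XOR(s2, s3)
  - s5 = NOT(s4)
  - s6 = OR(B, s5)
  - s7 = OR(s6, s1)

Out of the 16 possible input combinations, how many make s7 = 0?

s7 = OR(s6, s1) must be 0, so both s6 = 0 and s1 = 0.
Satisfying assignments:
  A=0, B=0, C=0, D=0
  A=0, B=0, C=1, D=1
  A=1, B=0, C=0, D=1
  A=1, B=0, C=1, D=1

4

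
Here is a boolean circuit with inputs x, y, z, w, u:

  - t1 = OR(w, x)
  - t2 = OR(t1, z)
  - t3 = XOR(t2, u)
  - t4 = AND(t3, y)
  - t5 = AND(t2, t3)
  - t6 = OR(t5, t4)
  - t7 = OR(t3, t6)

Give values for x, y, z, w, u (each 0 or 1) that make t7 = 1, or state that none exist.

x=1 y=1 z=1 w=1 u=0

Check with x=1 y=1 z=1 w=1 u=0:
t1 = OR(w, x) = OR(1, 1) = 1
t2 = OR(t1, z) = OR(1, 1) = 1
t3 = XOR(t2, u) = XOR(1, 0) = 1
t4 = AND(t3, y) = AND(1, 1) = 1
t5 = AND(t2, t3) = AND(1, 1) = 1
t6 = OR(t5, t4) = OR(1, 1) = 1
t7 = OR(t3, t6) = OR(1, 1) = 1
So t7 = 1 as required.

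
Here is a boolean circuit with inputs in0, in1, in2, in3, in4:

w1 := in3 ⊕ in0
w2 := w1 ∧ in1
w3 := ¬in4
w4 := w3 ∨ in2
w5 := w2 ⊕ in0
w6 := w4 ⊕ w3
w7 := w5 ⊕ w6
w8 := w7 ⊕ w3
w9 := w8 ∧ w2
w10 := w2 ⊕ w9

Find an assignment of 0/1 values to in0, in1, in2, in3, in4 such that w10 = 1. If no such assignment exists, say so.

w10 = w2 ⊕ w9 must be 1, so w2 and w9 differ.
Check with in0=0, in1=1, in2=1, in3=1, in4=1:
w1 = in3 ⊕ in0 = 1 ⊕ 0 = 1
w2 = w1 ∧ in1 = 1 ∧ 1 = 1
w3 = ¬in4 = ¬1 = 0
w4 = w3 ∨ in2 = 0 ∨ 1 = 1
w5 = w2 ⊕ in0 = 1 ⊕ 0 = 1
w6 = w4 ⊕ w3 = 1 ⊕ 0 = 1
w7 = w5 ⊕ w6 = 1 ⊕ 1 = 0
w8 = w7 ⊕ w3 = 0 ⊕ 0 = 0
w9 = w8 ∧ w2 = 0 ∧ 1 = 0
w10 = w2 ⊕ w9 = 1 ⊕ 0 = 1
So w10 = 1 as required.

in0=0, in1=1, in2=1, in3=1, in4=1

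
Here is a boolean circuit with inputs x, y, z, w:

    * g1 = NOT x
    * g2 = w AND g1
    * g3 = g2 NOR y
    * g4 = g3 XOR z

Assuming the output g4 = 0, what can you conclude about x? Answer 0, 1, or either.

either

Both values of x occur among assignments with g4 = 0:
  x=0: x=0, y=0, z=0, w=1
  x=1: x=1, y=0, z=1, w=0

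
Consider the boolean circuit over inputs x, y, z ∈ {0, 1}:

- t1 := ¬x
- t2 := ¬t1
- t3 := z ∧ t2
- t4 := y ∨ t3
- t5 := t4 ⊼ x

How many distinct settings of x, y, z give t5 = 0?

3

t5 = t4 ⊼ x must be 0, so both t4 = 1 and x = 1.
t4 = y ∨ t3 must be 1, so at least one of y, t3 is 1.
Satisfying assignments:
  x=1, y=0, z=1
  x=1, y=1, z=0
  x=1, y=1, z=1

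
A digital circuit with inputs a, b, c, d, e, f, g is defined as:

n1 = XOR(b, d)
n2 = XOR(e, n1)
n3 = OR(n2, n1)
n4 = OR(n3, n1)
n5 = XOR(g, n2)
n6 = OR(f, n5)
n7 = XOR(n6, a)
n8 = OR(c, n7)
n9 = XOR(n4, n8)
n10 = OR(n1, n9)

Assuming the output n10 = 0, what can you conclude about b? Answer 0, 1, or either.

Both values of b occur among assignments with n10 = 0:
  b=0: a=0, b=0, c=0, d=0, e=0, f=0, g=0
  b=1: a=0, b=1, c=0, d=1, e=0, f=0, g=0

either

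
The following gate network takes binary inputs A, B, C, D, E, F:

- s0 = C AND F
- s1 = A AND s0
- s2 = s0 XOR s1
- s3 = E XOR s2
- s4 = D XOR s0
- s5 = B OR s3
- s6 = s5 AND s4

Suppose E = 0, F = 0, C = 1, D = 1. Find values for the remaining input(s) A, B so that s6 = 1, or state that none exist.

A=1, B=1

s6 = s5 AND s4 must be 1, so both s5 = 1 and s4 = 1.
s5 = B OR s3 must be 1, so at least one of B, s3 is 1.
Check with E = 0, F = 0, C = 1, D = 1 and A=1, B=1:
s0 = C AND F = 1 AND 0 = 0
s1 = A AND s0 = 1 AND 0 = 0
s2 = s0 XOR s1 = 0 XOR 0 = 0
s3 = E XOR s2 = 0 XOR 0 = 0
s4 = D XOR s0 = 1 XOR 0 = 1
s5 = B OR s3 = 1 OR 0 = 1
s6 = s5 AND s4 = 1 AND 1 = 1
So s6 = 1.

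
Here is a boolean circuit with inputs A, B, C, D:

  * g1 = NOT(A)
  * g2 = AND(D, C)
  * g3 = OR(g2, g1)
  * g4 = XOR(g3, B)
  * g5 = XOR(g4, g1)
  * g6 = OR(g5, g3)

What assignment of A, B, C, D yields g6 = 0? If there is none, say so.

A=1 B=0 C=1 D=0

g6 = OR(g5, g3) must be 0, so both g5 = 0 and g3 = 0.
g5 = XOR(g4, g1) must be 0, so g4 and g1 are equal.
g3 = OR(g2, g1) must be 0, so both g2 = 0 and g1 = 0.
Check with A=1 B=0 C=1 D=0:
g1 = NOT(A) = NOT 1 = 0
g2 = AND(D, C) = AND(0, 1) = 0
g3 = OR(g2, g1) = OR(0, 0) = 0
g4 = XOR(g3, B) = XOR(0, 0) = 0
g5 = XOR(g4, g1) = XOR(0, 0) = 0
g6 = OR(g5, g3) = OR(0, 0) = 0
So g6 = 0 as required.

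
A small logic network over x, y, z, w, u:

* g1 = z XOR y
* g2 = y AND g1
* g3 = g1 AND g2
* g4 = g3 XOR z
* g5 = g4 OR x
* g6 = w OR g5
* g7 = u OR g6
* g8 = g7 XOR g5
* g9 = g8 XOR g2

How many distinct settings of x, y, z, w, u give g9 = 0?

21

g9 = g8 XOR g2 must be 0, so g8 and g2 are equal.
Enumerating the 32 input combinations, 21 give g9 = 0 and 11 give g9 = 1.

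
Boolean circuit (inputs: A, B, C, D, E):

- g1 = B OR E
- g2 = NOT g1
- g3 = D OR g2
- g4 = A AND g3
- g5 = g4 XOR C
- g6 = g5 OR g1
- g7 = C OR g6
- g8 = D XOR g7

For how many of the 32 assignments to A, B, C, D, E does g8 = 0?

g8 = D XOR g7 must be 0, so D and g7 are equal.
Enumerating the 32 input combinations, 16 give g8 = 0 and 16 give g8 = 1.

16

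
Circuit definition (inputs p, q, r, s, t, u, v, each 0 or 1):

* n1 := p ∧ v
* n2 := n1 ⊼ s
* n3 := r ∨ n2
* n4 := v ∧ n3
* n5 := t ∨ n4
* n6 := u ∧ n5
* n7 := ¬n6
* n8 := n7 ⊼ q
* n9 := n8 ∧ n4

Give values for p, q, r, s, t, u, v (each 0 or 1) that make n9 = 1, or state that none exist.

p=1, q=1, r=1, s=1, t=0, u=1, v=1

Check with p=1, q=1, r=1, s=1, t=0, u=1, v=1:
n1 = p ∧ v = 1 ∧ 1 = 1
n2 = n1 ⊼ s = 1 ⊼ 1 = 0
n3 = r ∨ n2 = 1 ∨ 0 = 1
n4 = v ∧ n3 = 1 ∧ 1 = 1
n5 = t ∨ n4 = 0 ∨ 1 = 1
n6 = u ∧ n5 = 1 ∧ 1 = 1
n7 = ¬n6 = ¬1 = 0
n8 = n7 ⊼ q = 0 ⊼ 1 = 1
n9 = n8 ∧ n4 = 1 ∧ 1 = 1
So n9 = 1 as required.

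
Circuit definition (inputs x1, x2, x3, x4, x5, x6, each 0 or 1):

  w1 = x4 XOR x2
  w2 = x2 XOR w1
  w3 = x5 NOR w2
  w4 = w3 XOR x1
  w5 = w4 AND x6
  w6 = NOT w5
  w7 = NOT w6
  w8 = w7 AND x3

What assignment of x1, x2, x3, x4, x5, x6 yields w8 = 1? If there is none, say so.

w8 = w7 AND x3 must be 1, so both w7 = 1 and x3 = 1.
w7 = NOT w6 must be 1, so w6 = 0.
w6 = NOT w5 must be 0, so w5 = 1.
Check with x1=1, x2=1, x3=1, x4=0, x5=1, x6=1:
w1 = x4 XOR x2 = 0 XOR 1 = 1
w2 = x2 XOR w1 = 1 XOR 1 = 0
w3 = x5 NOR w2 = 1 NOR 0 = 0
w4 = w3 XOR x1 = 0 XOR 1 = 1
w5 = w4 AND x6 = 1 AND 1 = 1
w6 = NOT w5 = NOT 1 = 0
w7 = NOT w6 = NOT 0 = 1
w8 = w7 AND x3 = 1 AND 1 = 1
So w8 = 1 as required.

x1=1, x2=1, x3=1, x4=0, x5=1, x6=1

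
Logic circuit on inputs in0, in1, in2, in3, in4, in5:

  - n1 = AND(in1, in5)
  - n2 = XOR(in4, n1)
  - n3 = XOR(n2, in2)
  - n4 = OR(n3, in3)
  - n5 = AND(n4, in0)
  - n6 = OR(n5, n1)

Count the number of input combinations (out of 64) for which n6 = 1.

34

n6 = OR(n5, n1) must be 1, so at least one of n5, n1 is 1.
Enumerating the 64 input combinations, 34 give n6 = 1 and 30 give n6 = 0.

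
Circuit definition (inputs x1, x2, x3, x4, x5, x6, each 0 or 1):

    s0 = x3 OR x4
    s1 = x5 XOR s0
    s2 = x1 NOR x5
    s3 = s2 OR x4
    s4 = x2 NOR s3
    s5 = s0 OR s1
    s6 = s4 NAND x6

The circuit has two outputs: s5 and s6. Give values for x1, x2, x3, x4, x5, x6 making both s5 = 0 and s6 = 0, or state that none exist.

x1=1, x2=0, x3=0, x4=0, x5=0, x6=1

Check with x1=1, x2=0, x3=0, x4=0, x5=0, x6=1:
s0 = x3 OR x4 = 0 OR 0 = 0
s1 = x5 XOR s0 = 0 XOR 0 = 0
s2 = x1 NOR x5 = 1 NOR 0 = 0
s3 = s2 OR x4 = 0 OR 0 = 0
s4 = x2 NOR s3 = 0 NOR 0 = 1
s5 = s0 OR s1 = 0 OR 0 = 0
s6 = s4 NAND x6 = 1 NAND 1 = 0
So s5 = 0 and s6 = 0.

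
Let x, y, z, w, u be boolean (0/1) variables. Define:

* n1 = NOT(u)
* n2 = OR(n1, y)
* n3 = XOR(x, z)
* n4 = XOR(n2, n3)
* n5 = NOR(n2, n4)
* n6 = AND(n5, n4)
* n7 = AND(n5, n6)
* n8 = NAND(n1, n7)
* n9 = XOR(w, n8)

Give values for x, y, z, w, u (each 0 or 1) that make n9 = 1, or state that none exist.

n9 = XOR(w, n8) must be 1, so w and n8 differ.
Check with x=1, y=1, z=1, w=0, u=1:
n1 = NOT(u) = NOT 1 = 0
n2 = OR(n1, y) = OR(0, 1) = 1
n3 = XOR(x, z) = XOR(1, 1) = 0
n4 = XOR(n2, n3) = XOR(1, 0) = 1
n5 = NOR(n2, n4) = NOR(1, 1) = 0
n6 = AND(n5, n4) = AND(0, 1) = 0
n7 = AND(n5, n6) = AND(0, 0) = 0
n8 = NAND(n1, n7) = NAND(0, 0) = 1
n9 = XOR(w, n8) = XOR(0, 1) = 1
So n9 = 1 as required.

x=1, y=1, z=1, w=0, u=1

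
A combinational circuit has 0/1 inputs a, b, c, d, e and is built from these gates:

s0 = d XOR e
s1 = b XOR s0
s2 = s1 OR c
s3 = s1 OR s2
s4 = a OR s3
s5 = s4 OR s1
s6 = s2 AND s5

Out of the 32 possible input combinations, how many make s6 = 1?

s6 = s2 AND s5 must be 1, so both s2 = 1 and s5 = 1.
s2 = s1 OR c must be 1, so at least one of s1, c is 1.
s5 = s4 OR s1 must be 1, so at least one of s4, s1 is 1.
Enumerating the 32 input combinations, 24 give s6 = 1 and 8 give s6 = 0.

24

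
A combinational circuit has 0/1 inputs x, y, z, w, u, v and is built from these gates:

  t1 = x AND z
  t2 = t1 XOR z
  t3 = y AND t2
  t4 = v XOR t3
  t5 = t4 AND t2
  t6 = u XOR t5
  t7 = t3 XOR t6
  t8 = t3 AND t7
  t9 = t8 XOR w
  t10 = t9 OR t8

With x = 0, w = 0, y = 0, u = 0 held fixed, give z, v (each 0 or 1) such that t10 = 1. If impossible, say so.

With x = 0, w = 0, y = 0, u = 0 fixed, none of the 4 settings of z, v give t10 = 1.
For example, with z=1, v=1:
t1 = x AND z = 0 AND 1 = 0
t2 = t1 XOR z = 0 XOR 1 = 1
t3 = y AND t2 = 0 AND 1 = 0
t4 = v XOR t3 = 1 XOR 0 = 1
t5 = t4 AND t2 = 1 AND 1 = 1
t6 = u XOR t5 = 0 XOR 1 = 1
t7 = t3 XOR t6 = 0 XOR 1 = 1
t8 = t3 AND t7 = 0 AND 1 = 0
t9 = t8 XOR w = 0 XOR 0 = 0
t10 = t9 OR t8 = 0 OR 0 = 0
giving t10 = 0 ≠ 1.

no solution exists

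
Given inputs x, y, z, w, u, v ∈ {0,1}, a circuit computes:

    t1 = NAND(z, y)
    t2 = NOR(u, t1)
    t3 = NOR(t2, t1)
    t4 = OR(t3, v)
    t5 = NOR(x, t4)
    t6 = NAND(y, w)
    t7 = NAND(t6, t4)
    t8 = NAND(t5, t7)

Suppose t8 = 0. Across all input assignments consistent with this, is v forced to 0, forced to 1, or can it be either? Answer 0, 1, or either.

t8 = NAND(t5, t7) must be 0, so both t5 = 1 and t7 = 1.
t5 = NOR(x, t4) must be 1, so both x = 0 and t4 = 0.
Every assignment with t8 = 0 has v = 0; there are 14 such assignment(s).

0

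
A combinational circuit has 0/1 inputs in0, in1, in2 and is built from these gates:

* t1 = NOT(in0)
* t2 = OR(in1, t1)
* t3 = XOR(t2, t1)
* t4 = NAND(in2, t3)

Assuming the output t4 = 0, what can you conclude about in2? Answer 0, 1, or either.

1

t4 = NAND(in2, t3) must be 0, so both in2 = 1 and t3 = 1.
t3 = XOR(t2, t1) must be 1, so t2 and t1 differ.
Every assignment with t4 = 0 has in2 = 1; there are 1 such assignment(s).
  in0=1, in1=1, in2=1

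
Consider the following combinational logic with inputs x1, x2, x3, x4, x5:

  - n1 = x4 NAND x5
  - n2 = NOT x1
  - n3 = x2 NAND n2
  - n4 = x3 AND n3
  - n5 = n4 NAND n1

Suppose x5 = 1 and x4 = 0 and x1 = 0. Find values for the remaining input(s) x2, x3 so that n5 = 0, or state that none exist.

x2=0 x3=1

n5 = n4 NAND n1 must be 0, so both n4 = 1 and n1 = 1.
Check with x5 = 1 and x4 = 0 and x1 = 0 and x2=0, x3=1:
n1 = x4 NAND x5 = 0 NAND 1 = 1
n2 = NOT x1 = NOT 0 = 1
n3 = x2 NAND n2 = 0 NAND 1 = 1
n4 = x3 AND n3 = 1 AND 1 = 1
n5 = n4 NAND n1 = 1 NAND 1 = 0
So n5 = 0.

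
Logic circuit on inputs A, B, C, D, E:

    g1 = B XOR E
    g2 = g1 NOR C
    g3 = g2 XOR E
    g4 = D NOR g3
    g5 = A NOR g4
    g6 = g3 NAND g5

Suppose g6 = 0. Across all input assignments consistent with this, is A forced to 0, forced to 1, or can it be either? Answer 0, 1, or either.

0

g6 = g3 NAND g5 must be 0, so both g3 = 1 and g5 = 1.
Every assignment with g6 = 0 has A = 0; there are 8 such assignment(s).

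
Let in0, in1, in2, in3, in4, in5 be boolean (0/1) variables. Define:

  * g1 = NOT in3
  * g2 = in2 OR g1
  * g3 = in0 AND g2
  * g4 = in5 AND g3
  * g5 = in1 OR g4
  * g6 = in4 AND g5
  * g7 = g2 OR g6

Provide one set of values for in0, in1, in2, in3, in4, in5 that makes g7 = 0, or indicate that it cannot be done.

g7 = g2 OR g6 must be 0, so both g2 = 0 and g6 = 0.
g2 = in2 OR g1 must be 0, so both in2 = 0 and g1 = 0.
g6 = in4 AND g5 must be 0, so at least one of in4, g5 is 0.
Check with in0=0, in1=1, in2=0, in3=1, in4=0, in5=1:
g1 = NOT in3 = NOT 1 = 0
g2 = in2 OR g1 = 0 OR 0 = 0
g3 = in0 AND g2 = 0 AND 0 = 0
g4 = in5 AND g3 = 1 AND 0 = 0
g5 = in1 OR g4 = 1 OR 0 = 1
g6 = in4 AND g5 = 0 AND 1 = 0
g7 = g2 OR g6 = 0 OR 0 = 0
So g7 = 0 as required.

in0=0, in1=1, in2=0, in3=1, in4=0, in5=1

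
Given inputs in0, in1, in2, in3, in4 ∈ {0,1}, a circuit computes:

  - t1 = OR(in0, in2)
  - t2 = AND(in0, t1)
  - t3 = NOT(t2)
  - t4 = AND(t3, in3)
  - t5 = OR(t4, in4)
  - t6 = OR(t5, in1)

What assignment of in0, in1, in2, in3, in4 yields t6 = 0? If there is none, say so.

in0=0, in1=0, in2=1, in3=0, in4=0

t6 = OR(t5, in1) must be 0, so both t5 = 0 and in1 = 0.
t5 = OR(t4, in4) must be 0, so both t4 = 0 and in4 = 0.
t4 = AND(t3, in3) must be 0, so at least one of t3, in3 is 0.
Check with in0=0, in1=0, in2=1, in3=0, in4=0:
t1 = OR(in0, in2) = OR(0, 1) = 1
t2 = AND(in0, t1) = AND(0, 1) = 0
t3 = NOT(t2) = NOT 0 = 1
t4 = AND(t3, in3) = AND(1, 0) = 0
t5 = OR(t4, in4) = OR(0, 0) = 0
t6 = OR(t5, in1) = OR(0, 0) = 0
So t6 = 0 as required.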